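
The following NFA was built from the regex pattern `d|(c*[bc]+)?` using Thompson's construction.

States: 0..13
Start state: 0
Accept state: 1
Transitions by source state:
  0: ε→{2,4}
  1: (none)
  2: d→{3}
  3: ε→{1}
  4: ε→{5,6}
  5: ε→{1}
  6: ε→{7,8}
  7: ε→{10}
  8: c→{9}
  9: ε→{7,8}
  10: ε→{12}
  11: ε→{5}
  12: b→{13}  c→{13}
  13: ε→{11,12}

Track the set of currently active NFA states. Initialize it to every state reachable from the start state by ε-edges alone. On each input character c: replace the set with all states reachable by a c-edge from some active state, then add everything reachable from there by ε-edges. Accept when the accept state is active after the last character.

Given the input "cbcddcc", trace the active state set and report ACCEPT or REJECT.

S₀ = ε-closure({0}) = {0,1,2,4,5,6,7,8,10,12}
'c' @ 1: {1,5,7,8,9,10,11,12,13}  ✓accept
'b' @ 2: {1,5,11,12,13}  ✓accept
'c' @ 3: {1,5,11,12,13}  ✓accept
'd' @ 4: {}  — state set empty
rest 'dcc' ignored (set empty)
end set {} — state 1 not in

Answer: REJECT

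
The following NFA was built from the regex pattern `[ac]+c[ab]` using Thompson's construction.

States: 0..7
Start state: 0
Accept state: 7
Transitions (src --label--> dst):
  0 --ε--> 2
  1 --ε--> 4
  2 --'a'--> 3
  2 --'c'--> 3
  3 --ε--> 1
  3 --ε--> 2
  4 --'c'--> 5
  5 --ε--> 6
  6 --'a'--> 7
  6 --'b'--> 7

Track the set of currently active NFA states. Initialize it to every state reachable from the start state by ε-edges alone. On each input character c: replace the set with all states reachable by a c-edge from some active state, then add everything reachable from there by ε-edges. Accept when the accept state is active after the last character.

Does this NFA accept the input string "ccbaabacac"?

start: ε-closure({0}) = {0,2}
'c' @ 1: {1,2,3,4}
'c' @ 2: {1,2,3,4,5,6}
'b' @ 3: {7}  ✓accept
'a' @ 4: {}  — no active states
rest 'abacac' ignored (set empty)
final: {}; accept 7 not in set

Answer: REJECT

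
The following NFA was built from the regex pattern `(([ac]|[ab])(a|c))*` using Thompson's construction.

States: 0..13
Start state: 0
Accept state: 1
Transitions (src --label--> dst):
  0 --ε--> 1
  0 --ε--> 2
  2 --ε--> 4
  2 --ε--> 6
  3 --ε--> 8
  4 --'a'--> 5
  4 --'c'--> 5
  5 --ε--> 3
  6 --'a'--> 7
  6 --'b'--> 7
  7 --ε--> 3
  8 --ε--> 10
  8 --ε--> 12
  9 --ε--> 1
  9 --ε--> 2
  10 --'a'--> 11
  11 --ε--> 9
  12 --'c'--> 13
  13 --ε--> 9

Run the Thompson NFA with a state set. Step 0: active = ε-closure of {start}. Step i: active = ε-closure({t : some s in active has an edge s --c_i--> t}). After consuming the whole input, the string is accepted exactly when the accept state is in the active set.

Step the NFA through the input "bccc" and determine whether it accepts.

Answer: ACCEPT

Steps:
S₀ = ε-closure({0}) = {0,1,2,4,6}
'b' @ 1: {3,7,8,10,12}
'c' @ 2: {1,2,4,6,9,13}  ✓accept
'c' @ 3: {3,5,8,10,12}
'c' @ 4: {1,2,4,6,9,13}  ✓accept
final: {1,2,4,6,9,13}; accept 1 in set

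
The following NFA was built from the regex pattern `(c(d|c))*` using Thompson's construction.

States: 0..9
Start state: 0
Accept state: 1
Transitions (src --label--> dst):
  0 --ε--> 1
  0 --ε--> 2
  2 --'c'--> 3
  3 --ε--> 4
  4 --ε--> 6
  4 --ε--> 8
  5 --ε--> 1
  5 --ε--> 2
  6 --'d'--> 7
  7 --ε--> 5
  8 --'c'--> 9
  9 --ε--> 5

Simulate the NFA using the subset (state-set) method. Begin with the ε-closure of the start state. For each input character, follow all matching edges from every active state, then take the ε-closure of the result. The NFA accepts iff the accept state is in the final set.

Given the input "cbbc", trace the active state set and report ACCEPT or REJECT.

start: ε-closure({0}) = {0,1,2}
'c' @ 1: {3,4,6,8}
'b' @ 2: {}  — dead — no transitions
rest 'bc' ignored (set empty)
after full input: {}  (accept=1 not in)

Answer: REJECT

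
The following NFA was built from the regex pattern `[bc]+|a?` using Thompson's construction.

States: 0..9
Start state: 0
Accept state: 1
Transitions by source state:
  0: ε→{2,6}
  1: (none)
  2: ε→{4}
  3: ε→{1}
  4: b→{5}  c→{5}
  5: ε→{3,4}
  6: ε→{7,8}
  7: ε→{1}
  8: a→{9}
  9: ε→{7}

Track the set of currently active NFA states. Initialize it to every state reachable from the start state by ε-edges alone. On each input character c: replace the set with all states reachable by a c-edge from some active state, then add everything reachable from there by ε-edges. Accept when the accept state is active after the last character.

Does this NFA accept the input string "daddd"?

S₀ = ε-closure({0}) = {0,1,2,4,6,7,8}
'd' @ 1: {}  — dead — no transitions
rest 'addd' ignored (set empty)
end set {} — state 1 not in

Answer: REJECT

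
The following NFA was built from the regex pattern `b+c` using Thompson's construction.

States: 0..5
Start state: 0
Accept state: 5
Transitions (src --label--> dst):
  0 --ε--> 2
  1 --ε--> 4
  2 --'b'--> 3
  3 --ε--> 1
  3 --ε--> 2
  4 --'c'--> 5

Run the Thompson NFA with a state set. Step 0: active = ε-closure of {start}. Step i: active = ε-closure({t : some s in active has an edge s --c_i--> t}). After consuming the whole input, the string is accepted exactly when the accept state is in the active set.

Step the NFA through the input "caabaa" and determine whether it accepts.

Answer: REJECT

Derivation:
start: ε-closure({0}) = {0,2}
'c' @ 1: {}  — state set empty
rest 'aabaa' ignored (set empty)
final: {}; accept 5 not in set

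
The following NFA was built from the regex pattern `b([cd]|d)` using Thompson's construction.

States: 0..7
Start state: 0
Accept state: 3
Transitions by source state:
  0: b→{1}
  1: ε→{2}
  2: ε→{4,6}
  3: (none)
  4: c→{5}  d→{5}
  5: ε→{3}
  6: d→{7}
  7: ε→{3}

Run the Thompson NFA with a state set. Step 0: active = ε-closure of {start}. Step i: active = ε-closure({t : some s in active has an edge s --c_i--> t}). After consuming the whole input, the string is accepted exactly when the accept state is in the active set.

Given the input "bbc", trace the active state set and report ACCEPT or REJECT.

S₀ = ε-closure({0}) = {0}
'b' @ 1: {1,2,4,6}
'b' @ 2: {}  — dead — no transitions
rest 'c' ignored (set empty)
after full input: {}  (accept=3 not in)

Answer: REJECT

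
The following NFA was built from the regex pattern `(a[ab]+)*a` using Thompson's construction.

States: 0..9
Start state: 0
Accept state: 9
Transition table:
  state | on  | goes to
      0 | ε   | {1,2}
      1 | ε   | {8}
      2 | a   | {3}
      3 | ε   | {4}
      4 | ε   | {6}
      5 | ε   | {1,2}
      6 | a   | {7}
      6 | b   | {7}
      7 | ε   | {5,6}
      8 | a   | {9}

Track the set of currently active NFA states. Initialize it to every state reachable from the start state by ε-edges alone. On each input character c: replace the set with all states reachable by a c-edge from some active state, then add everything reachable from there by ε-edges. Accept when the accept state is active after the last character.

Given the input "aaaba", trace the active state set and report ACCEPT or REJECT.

S₀ = ε-closure({0}) = {0,1,2,8}
'a' @ 1: {3,4,6,9}  [accepting]
'a' @ 2: {1,2,5,6,7,8}
'a' @ 3: {1,2,3,4,5,6,7,8,9}  [accepting]
'b' @ 4: {1,2,5,6,7,8}
'a' @ 5: {1,2,3,4,5,6,7,8,9}  [accepting]
final: {1,2,3,4,5,6,7,8,9}; accept 9 in set

Answer: ACCEPT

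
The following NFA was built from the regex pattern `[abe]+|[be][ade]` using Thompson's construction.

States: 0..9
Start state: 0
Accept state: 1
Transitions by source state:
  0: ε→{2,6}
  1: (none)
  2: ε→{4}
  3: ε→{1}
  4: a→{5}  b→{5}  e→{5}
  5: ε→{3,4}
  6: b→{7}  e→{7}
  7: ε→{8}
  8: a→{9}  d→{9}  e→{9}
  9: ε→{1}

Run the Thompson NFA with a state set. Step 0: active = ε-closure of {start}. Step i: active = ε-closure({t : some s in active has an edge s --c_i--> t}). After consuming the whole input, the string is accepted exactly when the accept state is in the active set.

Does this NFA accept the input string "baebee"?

Answer: ACCEPT

Trace:
initial (ε-close {0}): {0,2,4,6}
'b' @ 1: {1,3,4,5,7,8}  [accepting]
'a' @ 2: {1,3,4,5,9}  [accepting]
'e' @ 3: {1,3,4,5}  [accepting]
'b' @ 4: {1,3,4,5}  [accepting]
'e' @ 5: {1,3,4,5}  [accepting]
'e' @ 6: {1,3,4,5}  [accepting]
after full input: {1,3,4,5}  (accept=1 in)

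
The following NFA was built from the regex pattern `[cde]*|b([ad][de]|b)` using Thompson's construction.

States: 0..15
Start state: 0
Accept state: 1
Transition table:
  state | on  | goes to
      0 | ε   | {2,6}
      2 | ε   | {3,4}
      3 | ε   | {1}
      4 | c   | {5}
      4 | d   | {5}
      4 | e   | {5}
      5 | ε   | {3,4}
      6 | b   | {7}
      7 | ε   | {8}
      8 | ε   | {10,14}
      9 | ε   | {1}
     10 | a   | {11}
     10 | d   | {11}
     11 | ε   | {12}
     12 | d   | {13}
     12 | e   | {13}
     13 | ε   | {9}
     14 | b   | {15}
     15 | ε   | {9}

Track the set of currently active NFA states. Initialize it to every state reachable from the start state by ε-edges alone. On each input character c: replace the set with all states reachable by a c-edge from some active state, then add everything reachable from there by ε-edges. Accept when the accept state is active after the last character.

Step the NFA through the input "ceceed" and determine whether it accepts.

start: ε-closure({0}) = {0,1,2,3,4,6}
'c' @ 1: {1,3,4,5}  (accept∈set)
'e' @ 2: {1,3,4,5}  (accept∈set)
'c' @ 3: {1,3,4,5}  (accept∈set)
'e' @ 4: {1,3,4,5}  (accept∈set)
'e' @ 5: {1,3,4,5}  (accept∈set)
'd' @ 6: {1,3,4,5}  (accept∈set)
after full input: {1,3,4,5}  (accept=1 in)

Answer: ACCEPT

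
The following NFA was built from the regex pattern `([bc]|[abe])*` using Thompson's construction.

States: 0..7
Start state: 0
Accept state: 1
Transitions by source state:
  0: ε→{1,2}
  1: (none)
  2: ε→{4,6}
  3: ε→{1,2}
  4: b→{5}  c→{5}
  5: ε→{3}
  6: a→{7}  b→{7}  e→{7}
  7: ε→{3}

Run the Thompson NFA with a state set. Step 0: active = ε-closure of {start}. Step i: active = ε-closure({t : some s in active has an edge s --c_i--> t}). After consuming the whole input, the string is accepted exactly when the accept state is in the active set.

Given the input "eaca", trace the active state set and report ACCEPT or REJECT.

initial (ε-close {0}): {0,1,2,4,6}
'e' @ 1: {1,2,3,4,6,7}  [accepting]
'a' @ 2: {1,2,3,4,6,7}  [accepting]
'c' @ 3: {1,2,3,4,5,6}  [accepting]
'a' @ 4: {1,2,3,4,6,7}  [accepting]
after full input: {1,2,3,4,6,7}  (accept=1 in)

Answer: ACCEPT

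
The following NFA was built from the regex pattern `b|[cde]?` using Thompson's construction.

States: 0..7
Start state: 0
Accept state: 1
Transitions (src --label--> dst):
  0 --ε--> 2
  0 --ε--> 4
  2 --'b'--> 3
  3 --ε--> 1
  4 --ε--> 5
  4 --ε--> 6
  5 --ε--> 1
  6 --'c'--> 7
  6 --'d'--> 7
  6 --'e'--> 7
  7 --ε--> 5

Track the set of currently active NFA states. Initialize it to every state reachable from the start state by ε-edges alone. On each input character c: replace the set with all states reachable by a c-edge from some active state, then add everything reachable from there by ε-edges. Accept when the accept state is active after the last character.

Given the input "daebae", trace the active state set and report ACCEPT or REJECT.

S₀ = ε-closure({0}) = {0,1,2,4,5,6}
'd' @ 1: {1,5,7}  ✓accept
'a' @ 2: {}  — no active states
rest 'ebae' ignored (set empty)
end set {} — state 1 not in

Answer: REJECT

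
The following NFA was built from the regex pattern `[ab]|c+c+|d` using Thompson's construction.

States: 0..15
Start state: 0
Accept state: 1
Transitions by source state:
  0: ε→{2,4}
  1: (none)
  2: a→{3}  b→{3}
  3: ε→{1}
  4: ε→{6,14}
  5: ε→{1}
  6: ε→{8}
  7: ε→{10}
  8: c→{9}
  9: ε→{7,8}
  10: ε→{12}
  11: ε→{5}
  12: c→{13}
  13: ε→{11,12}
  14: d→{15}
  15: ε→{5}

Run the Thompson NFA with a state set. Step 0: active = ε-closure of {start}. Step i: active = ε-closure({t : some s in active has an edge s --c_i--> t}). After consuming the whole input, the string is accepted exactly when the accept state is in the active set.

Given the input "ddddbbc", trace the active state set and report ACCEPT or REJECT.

Answer: REJECT

Derivation:
start: ε-closure({0}) = {0,2,4,6,8,14}
'd' @ 1: {1,5,15}  (accept∈set)
'd' @ 2: {}  — dead — no transitions
rest 'ddbbc' ignored (set empty)
after full input: {}  (accept=1 not in)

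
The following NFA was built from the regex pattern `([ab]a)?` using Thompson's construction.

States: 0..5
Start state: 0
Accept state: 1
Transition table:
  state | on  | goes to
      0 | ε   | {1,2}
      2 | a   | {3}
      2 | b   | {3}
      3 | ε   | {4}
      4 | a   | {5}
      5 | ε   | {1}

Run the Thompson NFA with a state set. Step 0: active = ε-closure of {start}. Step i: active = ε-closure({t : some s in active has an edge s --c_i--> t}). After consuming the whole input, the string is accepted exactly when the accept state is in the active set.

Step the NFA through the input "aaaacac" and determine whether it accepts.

Answer: REJECT

Derivation:
S₀ = ε-closure({0}) = {0,1,2}
'a' @ 1: {3,4}
'a' @ 2: {1,5}  [accepting]
'a' @ 3: {}  — dead — no transitions
rest 'acac' ignored (set empty)
end set {} — state 1 not in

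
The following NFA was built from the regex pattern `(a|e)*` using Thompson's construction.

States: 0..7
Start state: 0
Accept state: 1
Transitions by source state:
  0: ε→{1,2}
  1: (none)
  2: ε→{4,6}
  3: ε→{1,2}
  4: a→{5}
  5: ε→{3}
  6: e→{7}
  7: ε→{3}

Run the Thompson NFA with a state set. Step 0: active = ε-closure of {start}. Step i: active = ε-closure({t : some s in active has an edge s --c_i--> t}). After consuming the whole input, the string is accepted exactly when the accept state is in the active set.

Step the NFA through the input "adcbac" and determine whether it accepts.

start: ε-closure({0}) = {0,1,2,4,6}
'a' @ 1: {1,2,3,4,5,6}  [accepting]
'd' @ 2: {}  — dead — no transitions
rest 'cbac' ignored (set empty)
final: {}; accept 1 not in set

Answer: REJECT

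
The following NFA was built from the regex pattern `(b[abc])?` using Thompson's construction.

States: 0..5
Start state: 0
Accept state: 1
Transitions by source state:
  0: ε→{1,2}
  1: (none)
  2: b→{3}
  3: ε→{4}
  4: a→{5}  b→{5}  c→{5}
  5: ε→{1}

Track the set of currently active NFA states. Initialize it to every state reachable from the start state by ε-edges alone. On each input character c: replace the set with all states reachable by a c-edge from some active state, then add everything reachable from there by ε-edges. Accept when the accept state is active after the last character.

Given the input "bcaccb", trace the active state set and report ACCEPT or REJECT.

Answer: REJECT

Steps:
start: ε-closure({0}) = {0,1,2}
'b' @ 1: {3,4}
'c' @ 2: {1,5}  ✓accept
'a' @ 3: {}  — no active states
rest 'ccb' ignored (set empty)
after full input: {}  (accept=1 not in)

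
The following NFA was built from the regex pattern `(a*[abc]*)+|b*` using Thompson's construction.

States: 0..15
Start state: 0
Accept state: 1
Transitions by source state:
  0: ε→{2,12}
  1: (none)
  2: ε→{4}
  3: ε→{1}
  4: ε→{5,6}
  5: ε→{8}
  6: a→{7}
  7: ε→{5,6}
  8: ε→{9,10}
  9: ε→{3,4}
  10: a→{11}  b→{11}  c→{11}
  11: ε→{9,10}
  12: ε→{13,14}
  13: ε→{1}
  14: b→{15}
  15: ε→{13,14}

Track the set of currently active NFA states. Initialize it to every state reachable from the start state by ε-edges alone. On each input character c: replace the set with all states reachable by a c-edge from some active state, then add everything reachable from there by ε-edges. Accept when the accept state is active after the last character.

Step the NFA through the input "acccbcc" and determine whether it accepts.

Answer: ACCEPT

Derivation:
S₀ = ε-closure({0}) = {0,1,2,3,4,5,6,8,9,10,12,13,14}
'a' @ 1: {1,3,4,5,6,7,8,9,10,11}  ✓accept
'c' @ 2: {1,3,4,5,6,8,9,10,11}  ✓accept
'c' @ 3: {1,3,4,5,6,8,9,10,11}  ✓accept
'c' @ 4: {1,3,4,5,6,8,9,10,11}  ✓accept
'b' @ 5: {1,3,4,5,6,8,9,10,11}  ✓accept
'c' @ 6: {1,3,4,5,6,8,9,10,11}  ✓accept
'c' @ 7: {1,3,4,5,6,8,9,10,11}  ✓accept
end set {1,3,4,5,6,8,9,10,11} — state 1 in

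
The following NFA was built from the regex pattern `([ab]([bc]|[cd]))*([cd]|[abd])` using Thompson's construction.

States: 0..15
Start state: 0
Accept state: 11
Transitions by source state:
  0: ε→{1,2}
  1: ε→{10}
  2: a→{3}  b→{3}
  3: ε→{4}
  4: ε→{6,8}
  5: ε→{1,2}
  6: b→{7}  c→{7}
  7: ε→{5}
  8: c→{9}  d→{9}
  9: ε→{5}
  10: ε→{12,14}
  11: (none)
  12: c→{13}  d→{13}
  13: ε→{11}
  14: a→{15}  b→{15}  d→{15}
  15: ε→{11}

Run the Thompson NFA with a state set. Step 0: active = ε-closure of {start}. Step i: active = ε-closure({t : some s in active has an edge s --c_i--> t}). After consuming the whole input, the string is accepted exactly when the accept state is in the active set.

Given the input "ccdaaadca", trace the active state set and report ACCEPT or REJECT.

S₀ = ε-closure({0}) = {0,1,2,10,12,14}
'c' @ 1: {11,13}  (accept∈set)
'c' @ 2: {}  — dead — no transitions
rest 'daaadca' ignored (set empty)
final: {}; accept 11 not in set

Answer: REJECT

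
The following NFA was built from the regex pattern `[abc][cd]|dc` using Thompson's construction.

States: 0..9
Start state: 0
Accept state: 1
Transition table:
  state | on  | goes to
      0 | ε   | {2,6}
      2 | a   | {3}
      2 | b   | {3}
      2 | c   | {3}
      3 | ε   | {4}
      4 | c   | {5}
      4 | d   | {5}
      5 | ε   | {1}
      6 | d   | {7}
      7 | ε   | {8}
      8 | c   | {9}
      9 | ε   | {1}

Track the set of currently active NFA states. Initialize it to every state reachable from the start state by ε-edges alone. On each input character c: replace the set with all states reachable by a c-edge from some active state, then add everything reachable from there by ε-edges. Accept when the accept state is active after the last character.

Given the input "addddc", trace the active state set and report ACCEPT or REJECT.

Answer: REJECT

Derivation:
initial (ε-close {0}): {0,2,6}
'a' @ 1: {3,4}
'd' @ 2: {1,5}  [accepting]
'd' @ 3: {}  — state set empty
rest 'ddc' ignored (set empty)
after full input: {}  (accept=1 not in)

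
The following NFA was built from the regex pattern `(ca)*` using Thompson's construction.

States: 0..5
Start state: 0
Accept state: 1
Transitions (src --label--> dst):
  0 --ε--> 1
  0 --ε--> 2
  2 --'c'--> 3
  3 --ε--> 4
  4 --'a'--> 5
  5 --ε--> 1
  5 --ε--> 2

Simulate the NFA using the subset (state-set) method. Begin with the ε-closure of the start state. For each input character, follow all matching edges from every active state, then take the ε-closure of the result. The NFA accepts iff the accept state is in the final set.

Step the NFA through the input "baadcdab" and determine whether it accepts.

Answer: REJECT

Steps:
S₀ = ε-closure({0}) = {0,1,2}
'b' @ 1: {}  — state set empty
rest 'aadcdab' ignored (set empty)
after full input: {}  (accept=1 not in)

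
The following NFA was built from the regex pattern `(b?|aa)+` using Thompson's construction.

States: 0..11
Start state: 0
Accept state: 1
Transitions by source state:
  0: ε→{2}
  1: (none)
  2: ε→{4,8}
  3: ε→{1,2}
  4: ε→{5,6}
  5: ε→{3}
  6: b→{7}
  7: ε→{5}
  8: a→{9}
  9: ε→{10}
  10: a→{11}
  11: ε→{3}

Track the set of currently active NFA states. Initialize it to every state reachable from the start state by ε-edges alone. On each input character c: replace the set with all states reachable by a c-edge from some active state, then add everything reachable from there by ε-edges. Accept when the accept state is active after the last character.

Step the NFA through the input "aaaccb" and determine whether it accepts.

S₀ = ε-closure({0}) = {0,1,2,3,4,5,6,8}
'a' @ 1: {9,10}
'a' @ 2: {1,2,3,4,5,6,8,11}  [accepting]
'a' @ 3: {9,10}
'c' @ 4: {}  — state set empty
rest 'cb' ignored (set empty)
after full input: {}  (accept=1 not in)

Answer: REJECT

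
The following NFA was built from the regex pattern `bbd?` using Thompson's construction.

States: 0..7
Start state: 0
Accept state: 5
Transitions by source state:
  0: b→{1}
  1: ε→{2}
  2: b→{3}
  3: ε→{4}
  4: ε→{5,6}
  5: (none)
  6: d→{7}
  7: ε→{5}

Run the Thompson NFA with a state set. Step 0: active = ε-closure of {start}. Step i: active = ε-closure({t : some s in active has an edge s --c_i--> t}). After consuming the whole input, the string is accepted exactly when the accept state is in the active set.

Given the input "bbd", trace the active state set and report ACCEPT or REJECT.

start: ε-closure({0}) = {0}
'b' @ 1: {1,2}
'b' @ 2: {3,4,5,6}  ✓accept
'd' @ 3: {5,7}  ✓accept
end set {5,7} — state 5 in

Answer: ACCEPT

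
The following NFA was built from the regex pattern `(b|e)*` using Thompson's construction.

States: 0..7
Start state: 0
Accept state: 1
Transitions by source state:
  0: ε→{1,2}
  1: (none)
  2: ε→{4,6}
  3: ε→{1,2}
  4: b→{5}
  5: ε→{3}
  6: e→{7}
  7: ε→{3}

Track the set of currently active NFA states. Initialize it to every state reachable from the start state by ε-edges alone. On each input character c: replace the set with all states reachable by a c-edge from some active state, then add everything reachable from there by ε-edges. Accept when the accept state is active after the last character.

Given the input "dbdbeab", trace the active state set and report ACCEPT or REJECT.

initial (ε-close {0}): {0,1,2,4,6}
'd' @ 1: {}  — state set empty
rest 'bdbeab' ignored (set empty)
end set {} — state 1 not in

Answer: REJECT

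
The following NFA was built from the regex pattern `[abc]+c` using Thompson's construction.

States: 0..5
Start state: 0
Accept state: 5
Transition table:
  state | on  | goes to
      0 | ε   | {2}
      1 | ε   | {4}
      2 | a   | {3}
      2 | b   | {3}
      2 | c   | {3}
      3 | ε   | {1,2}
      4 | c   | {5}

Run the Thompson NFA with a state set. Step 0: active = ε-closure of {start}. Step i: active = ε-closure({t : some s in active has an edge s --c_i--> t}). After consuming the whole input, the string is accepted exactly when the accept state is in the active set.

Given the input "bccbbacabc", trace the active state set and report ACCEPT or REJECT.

S₀ = ε-closure({0}) = {0,2}
'b' @ 1: {1,2,3,4}
'c' @ 2: {1,2,3,4,5}  [accepting]
'c' @ 3: {1,2,3,4,5}  [accepting]
'b' @ 4: {1,2,3,4}
'b' @ 5: {1,2,3,4}
'a' @ 6: {1,2,3,4}
'c' @ 7: {1,2,3,4,5}  [accepting]
'a' @ 8: {1,2,3,4}
'b' @ 9: {1,2,3,4}
'c' @ 10: {1,2,3,4,5}  [accepting]
after full input: {1,2,3,4,5}  (accept=5 in)

Answer: ACCEPT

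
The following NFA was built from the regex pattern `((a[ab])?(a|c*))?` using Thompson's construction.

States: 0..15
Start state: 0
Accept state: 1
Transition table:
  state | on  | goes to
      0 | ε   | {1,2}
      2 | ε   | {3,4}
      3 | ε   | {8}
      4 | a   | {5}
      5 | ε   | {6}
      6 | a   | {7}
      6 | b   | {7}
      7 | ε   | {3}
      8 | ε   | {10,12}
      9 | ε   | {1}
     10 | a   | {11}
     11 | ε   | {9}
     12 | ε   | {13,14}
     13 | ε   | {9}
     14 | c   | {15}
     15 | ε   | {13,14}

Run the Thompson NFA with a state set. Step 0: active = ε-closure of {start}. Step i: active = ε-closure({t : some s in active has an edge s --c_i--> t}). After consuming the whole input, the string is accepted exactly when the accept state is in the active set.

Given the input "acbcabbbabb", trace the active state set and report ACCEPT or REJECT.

S₀ = ε-closure({0}) = {0,1,2,3,4,8,9,10,12,13,14}
'a' @ 1: {1,5,6,9,11}  (accept∈set)
'c' @ 2: {}  — state set empty
rest 'bcabbbabb' ignored (set empty)
final: {}; accept 1 not in set

Answer: REJECT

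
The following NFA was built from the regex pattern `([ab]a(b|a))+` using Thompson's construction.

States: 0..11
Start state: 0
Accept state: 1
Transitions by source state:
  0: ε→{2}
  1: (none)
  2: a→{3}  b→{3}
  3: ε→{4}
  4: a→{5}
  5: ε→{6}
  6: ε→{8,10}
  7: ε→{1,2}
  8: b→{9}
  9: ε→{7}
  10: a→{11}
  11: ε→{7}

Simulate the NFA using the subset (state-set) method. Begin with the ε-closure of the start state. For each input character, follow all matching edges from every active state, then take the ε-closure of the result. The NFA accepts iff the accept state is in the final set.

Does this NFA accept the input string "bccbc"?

Answer: REJECT

Derivation:
initial (ε-close {0}): {0,2}
'b' @ 1: {3,4}
'c' @ 2: {}  — state set empty
rest 'cbc' ignored (set empty)
end set {} — state 1 not in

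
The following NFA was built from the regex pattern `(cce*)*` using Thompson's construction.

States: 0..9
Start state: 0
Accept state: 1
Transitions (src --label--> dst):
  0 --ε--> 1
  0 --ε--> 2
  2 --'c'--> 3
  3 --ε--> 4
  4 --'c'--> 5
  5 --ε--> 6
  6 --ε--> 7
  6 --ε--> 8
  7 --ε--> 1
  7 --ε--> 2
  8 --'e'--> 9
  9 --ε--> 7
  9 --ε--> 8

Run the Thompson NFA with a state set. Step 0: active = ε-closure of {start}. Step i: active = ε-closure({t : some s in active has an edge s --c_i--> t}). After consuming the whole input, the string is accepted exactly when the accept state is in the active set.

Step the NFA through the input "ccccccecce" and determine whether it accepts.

start: ε-closure({0}) = {0,1,2}
'c' @ 1: {3,4}
'c' @ 2: {1,2,5,6,7,8}  ✓accept
'c' @ 3: {3,4}
'c' @ 4: {1,2,5,6,7,8}  ✓accept
'c' @ 5: {3,4}
'c' @ 6: {1,2,5,6,7,8}  ✓accept
'e' @ 7: {1,2,7,8,9}  ✓accept
'c' @ 8: {3,4}
'c' @ 9: {1,2,5,6,7,8}  ✓accept
'e' @ 10: {1,2,7,8,9}  ✓accept
final: {1,2,7,8,9}; accept 1 in set

Answer: ACCEPT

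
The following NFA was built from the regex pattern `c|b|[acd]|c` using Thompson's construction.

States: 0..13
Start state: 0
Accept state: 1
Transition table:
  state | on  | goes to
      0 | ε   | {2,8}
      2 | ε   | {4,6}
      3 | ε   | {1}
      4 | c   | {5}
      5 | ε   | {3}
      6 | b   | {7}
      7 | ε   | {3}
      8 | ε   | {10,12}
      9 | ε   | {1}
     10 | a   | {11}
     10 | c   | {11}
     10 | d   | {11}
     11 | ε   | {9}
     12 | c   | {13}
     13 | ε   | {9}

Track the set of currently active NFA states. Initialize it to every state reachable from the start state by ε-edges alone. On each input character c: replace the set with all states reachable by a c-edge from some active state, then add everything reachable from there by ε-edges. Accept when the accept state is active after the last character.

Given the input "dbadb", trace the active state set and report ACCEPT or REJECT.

S₀ = ε-closure({0}) = {0,2,4,6,8,10,12}
'd' @ 1: {1,9,11}  ✓accept
'b' @ 2: {}  — dead — no transitions
rest 'adb' ignored (set empty)
final: {}; accept 1 not in set

Answer: REJECT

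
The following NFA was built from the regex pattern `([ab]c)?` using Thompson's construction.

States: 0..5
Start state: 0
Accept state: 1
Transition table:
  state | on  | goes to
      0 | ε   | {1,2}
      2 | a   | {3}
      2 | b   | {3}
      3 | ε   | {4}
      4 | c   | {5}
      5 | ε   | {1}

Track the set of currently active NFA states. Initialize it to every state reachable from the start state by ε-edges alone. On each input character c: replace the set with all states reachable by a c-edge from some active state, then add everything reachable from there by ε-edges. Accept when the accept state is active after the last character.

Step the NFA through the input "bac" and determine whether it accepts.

Answer: REJECT

Steps:
S₀ = ε-closure({0}) = {0,1,2}
'b' @ 1: {3,4}
'a' @ 2: {}  — no active states
rest 'c' ignored (set empty)
final: {}; accept 1 not in set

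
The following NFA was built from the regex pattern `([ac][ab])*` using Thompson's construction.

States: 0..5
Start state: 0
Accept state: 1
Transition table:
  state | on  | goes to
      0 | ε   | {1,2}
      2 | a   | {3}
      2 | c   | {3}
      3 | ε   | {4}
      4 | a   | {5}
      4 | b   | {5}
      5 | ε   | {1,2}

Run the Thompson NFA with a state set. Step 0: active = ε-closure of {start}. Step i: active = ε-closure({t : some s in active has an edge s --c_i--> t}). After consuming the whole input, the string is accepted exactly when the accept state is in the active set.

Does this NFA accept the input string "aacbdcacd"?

start: ε-closure({0}) = {0,1,2}
'a' @ 1: {3,4}
'a' @ 2: {1,2,5}  (accept∈set)
'c' @ 3: {3,4}
'b' @ 4: {1,2,5}  (accept∈set)
'd' @ 5: {}  — no active states
rest 'cacd' ignored (set empty)
end set {} — state 1 not in

Answer: REJECT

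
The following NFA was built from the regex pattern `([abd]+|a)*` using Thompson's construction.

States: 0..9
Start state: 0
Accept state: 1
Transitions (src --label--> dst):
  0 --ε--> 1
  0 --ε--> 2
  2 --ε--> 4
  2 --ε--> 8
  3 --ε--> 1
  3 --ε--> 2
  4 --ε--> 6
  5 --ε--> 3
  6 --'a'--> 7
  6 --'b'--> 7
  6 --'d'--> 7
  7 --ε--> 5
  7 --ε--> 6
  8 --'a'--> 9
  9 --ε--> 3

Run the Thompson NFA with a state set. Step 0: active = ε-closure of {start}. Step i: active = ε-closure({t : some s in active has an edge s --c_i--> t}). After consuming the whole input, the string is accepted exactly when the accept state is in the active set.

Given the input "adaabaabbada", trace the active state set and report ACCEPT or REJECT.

Answer: ACCEPT

Steps:
S₀ = ε-closure({0}) = {0,1,2,4,6,8}
'a' @ 1: {1,2,3,4,5,6,7,8,9}  (accept∈set)
'd' @ 2: {1,2,3,4,5,6,7,8}  (accept∈set)
'a' @ 3: {1,2,3,4,5,6,7,8,9}  (accept∈set)
'a' @ 4: {1,2,3,4,5,6,7,8,9}  (accept∈set)
'b' @ 5: {1,2,3,4,5,6,7,8}  (accept∈set)
'a' @ 6: {1,2,3,4,5,6,7,8,9}  (accept∈set)
'a' @ 7: {1,2,3,4,5,6,7,8,9}  (accept∈set)
'b' @ 8: {1,2,3,4,5,6,7,8}  (accept∈set)
'b' @ 9: {1,2,3,4,5,6,7,8}  (accept∈set)
'a' @ 10: {1,2,3,4,5,6,7,8,9}  (accept∈set)
'd' @ 11: {1,2,3,4,5,6,7,8}  (accept∈set)
'a' @ 12: {1,2,3,4,5,6,7,8,9}  (accept∈set)
after full input: {1,2,3,4,5,6,7,8,9}  (accept=1 in)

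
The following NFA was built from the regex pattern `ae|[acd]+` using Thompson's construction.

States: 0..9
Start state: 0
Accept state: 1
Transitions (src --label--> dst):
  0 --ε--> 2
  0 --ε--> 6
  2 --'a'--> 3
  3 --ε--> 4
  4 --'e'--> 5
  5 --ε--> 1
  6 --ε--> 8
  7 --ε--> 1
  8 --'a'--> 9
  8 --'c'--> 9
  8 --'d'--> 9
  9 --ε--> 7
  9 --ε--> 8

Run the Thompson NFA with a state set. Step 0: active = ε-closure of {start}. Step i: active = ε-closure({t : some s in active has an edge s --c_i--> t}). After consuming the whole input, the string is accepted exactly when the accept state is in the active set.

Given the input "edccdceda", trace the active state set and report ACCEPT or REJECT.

Answer: REJECT

Trace:
start: ε-closure({0}) = {0,2,6,8}
'e' @ 1: {}  — state set empty
rest 'dccdceda' ignored (set empty)
final: {}; accept 1 not in set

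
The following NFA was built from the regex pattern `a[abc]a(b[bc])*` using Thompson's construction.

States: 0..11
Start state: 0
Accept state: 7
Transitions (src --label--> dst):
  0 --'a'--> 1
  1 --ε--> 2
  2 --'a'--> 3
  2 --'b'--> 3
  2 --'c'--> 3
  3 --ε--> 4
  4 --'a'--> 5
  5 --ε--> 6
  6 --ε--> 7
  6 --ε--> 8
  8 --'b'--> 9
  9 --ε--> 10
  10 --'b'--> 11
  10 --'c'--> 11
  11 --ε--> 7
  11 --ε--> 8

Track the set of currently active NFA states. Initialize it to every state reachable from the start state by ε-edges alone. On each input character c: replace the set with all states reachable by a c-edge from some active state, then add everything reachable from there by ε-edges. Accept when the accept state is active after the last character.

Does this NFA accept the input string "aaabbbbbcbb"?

Answer: ACCEPT

Trace:
start: ε-closure({0}) = {0}
'a' @ 1: {1,2}
'a' @ 2: {3,4}
'a' @ 3: {5,6,7,8}  [accepting]
'b' @ 4: {9,10}
'b' @ 5: {7,8,11}  [accepting]
'b' @ 6: {9,10}
'b' @ 7: {7,8,11}  [accepting]
'b' @ 8: {9,10}
'c' @ 9: {7,8,11}  [accepting]
'b' @ 10: {9,10}
'b' @ 11: {7,8,11}  [accepting]
after full input: {7,8,11}  (accept=7 in)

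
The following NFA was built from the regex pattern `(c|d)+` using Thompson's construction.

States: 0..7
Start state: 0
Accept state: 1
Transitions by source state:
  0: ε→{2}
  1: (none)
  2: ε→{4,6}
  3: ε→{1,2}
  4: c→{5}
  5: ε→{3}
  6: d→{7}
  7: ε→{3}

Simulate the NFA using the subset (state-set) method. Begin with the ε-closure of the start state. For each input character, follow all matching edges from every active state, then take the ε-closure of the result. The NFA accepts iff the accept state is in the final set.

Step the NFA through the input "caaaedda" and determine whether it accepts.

Answer: REJECT

Trace:
start: ε-closure({0}) = {0,2,4,6}
'c' @ 1: {1,2,3,4,5,6}  ✓accept
'a' @ 2: {}  — state set empty
rest 'aaedda' ignored (set empty)
after full input: {}  (accept=1 not in)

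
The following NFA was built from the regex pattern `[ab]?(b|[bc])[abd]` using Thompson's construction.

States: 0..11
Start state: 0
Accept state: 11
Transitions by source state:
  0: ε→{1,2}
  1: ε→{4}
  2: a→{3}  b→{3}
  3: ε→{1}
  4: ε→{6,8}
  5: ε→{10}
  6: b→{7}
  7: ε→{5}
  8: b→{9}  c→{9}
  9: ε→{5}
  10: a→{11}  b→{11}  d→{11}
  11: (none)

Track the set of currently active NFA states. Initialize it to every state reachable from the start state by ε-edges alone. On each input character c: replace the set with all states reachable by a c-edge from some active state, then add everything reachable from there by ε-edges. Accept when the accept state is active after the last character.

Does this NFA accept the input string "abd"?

Answer: ACCEPT

Derivation:
start: ε-closure({0}) = {0,1,2,4,6,8}
'a' @ 1: {1,3,4,6,8}
'b' @ 2: {5,7,9,10}
'd' @ 3: {11}  ✓accept
after full input: {11}  (accept=11 in)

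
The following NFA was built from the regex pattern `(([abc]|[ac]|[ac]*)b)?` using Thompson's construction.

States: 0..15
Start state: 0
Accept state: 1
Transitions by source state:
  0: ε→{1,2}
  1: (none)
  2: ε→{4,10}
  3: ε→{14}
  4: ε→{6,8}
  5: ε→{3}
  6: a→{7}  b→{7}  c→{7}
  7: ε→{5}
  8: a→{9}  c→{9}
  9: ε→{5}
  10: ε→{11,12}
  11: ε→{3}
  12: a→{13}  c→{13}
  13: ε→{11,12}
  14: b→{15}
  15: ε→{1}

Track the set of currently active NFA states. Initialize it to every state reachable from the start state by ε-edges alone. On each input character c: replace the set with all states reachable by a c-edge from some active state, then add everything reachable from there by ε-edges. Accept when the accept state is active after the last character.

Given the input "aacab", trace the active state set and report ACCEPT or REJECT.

Answer: ACCEPT

Trace:
initial (ε-close {0}): {0,1,2,3,4,6,8,10,11,12,14}
'a' @ 1: {3,5,7,9,11,12,13,14}
'a' @ 2: {3,11,12,13,14}
'c' @ 3: {3,11,12,13,14}
'a' @ 4: {3,11,12,13,14}
'b' @ 5: {1,15}  (accept∈set)
end set {1,15} — state 1 in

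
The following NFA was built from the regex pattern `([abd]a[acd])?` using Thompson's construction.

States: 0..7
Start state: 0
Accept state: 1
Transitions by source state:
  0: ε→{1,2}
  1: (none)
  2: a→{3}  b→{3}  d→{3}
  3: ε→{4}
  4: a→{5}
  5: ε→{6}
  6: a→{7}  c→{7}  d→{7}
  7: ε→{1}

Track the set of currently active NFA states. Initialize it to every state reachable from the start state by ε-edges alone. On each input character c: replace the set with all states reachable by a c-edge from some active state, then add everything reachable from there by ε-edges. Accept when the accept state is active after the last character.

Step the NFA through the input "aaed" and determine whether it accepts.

S₀ = ε-closure({0}) = {0,1,2}
'a' @ 1: {3,4}
'a' @ 2: {5,6}
'e' @ 3: {}  — dead — no transitions
rest 'd' ignored (set empty)
end set {} — state 1 not in

Answer: REJECT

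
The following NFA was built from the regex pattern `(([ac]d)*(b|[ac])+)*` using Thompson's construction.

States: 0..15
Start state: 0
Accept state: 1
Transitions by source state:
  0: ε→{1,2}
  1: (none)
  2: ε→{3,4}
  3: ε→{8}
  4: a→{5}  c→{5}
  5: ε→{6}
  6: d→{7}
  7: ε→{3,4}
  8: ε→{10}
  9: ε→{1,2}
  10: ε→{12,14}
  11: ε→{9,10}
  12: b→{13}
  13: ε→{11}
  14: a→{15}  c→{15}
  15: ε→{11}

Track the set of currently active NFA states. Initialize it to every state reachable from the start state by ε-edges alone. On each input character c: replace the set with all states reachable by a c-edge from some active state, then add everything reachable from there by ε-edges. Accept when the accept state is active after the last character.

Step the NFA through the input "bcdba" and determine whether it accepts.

Answer: ACCEPT

Trace:
start: ε-closure({0}) = {0,1,2,3,4,8,10,12,14}
'b' @ 1: {1,2,3,4,8,9,10,11,12,13,14}  [accepting]
'c' @ 2: {1,2,3,4,5,6,8,9,10,11,12,14,15}  [accepting]
'd' @ 3: {3,4,7,8,10,12,14}
'b' @ 4: {1,2,3,4,8,9,10,11,12,13,14}  [accepting]
'a' @ 5: {1,2,3,4,5,6,8,9,10,11,12,14,15}  [accepting]
after full input: {1,2,3,4,5,6,8,9,10,11,12,14,15}  (accept=1 in)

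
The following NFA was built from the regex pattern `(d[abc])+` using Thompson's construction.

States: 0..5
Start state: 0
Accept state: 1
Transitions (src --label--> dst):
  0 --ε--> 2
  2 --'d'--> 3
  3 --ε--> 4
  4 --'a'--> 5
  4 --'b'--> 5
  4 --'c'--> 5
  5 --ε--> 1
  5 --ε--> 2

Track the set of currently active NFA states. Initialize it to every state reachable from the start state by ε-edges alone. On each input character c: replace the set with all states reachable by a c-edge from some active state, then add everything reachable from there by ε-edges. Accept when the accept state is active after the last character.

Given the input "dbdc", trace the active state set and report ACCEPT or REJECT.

Answer: ACCEPT

Steps:
start: ε-closure({0}) = {0,2}
'd' @ 1: {3,4}
'b' @ 2: {1,2,5}  [accepting]
'd' @ 3: {3,4}
'c' @ 4: {1,2,5}  [accepting]
final: {1,2,5}; accept 1 in set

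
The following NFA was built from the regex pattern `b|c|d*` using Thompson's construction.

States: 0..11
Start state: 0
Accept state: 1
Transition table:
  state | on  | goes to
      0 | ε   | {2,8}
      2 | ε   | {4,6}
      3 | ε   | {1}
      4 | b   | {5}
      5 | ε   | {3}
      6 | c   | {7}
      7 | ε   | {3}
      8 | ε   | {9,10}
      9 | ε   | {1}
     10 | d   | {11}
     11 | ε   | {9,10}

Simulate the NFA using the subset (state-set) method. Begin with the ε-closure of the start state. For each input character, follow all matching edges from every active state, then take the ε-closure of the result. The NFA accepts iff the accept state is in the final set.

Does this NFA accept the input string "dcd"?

initial (ε-close {0}): {0,1,2,4,6,8,9,10}
'd' @ 1: {1,9,10,11}  [accepting]
'c' @ 2: {}  — no active states
rest 'd' ignored (set empty)
end set {} — state 1 not in

Answer: REJECT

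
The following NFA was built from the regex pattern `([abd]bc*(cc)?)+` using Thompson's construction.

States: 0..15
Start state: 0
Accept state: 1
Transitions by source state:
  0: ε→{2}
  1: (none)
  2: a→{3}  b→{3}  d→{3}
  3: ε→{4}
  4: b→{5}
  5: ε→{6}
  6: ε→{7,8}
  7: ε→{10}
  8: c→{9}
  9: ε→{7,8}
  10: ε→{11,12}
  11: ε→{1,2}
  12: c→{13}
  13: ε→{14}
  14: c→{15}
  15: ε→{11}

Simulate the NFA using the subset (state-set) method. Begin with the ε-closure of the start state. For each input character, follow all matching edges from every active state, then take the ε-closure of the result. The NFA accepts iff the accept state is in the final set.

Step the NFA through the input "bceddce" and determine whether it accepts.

S₀ = ε-closure({0}) = {0,2}
'b' @ 1: {3,4}
'c' @ 2: {}  — dead — no transitions
rest 'eddce' ignored (set empty)
end set {} — state 1 not in

Answer: REJECT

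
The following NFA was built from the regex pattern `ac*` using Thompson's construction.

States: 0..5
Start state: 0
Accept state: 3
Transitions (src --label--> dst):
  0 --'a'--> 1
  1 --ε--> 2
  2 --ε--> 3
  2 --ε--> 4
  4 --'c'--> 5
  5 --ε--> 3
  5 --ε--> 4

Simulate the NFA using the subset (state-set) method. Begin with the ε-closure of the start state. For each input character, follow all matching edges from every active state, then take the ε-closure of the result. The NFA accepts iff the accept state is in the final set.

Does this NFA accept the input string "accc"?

initial (ε-close {0}): {0}
'a' @ 1: {1,2,3,4}  [accepting]
'c' @ 2: {3,4,5}  [accepting]
'c' @ 3: {3,4,5}  [accepting]
'c' @ 4: {3,4,5}  [accepting]
final: {3,4,5}; accept 3 in set

Answer: ACCEPT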